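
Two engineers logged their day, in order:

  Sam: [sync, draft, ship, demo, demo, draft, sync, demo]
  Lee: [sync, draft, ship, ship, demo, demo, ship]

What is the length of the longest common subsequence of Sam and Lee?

5

Pick sync (Sam #1, Lee #1), then draft (Sam #2, Lee #2), then ship (Sam #3, Lee #4), then demo (Sam #4, Lee #5), then demo (Sam #5, Lee #6); all 5 tasks appear in both, in order. The LCS DP gives dp[8][7] = 5, so this is optimal.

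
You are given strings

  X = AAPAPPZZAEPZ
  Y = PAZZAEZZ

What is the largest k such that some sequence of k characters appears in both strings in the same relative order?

7

Match P (X #3, Y #1); then A (X #4, Y #2); then Z (X #7, Y #3); then Z (X #8, Y #4); then A (X #9, Y #5); then E (X #10, Y #6); then Z (X #12, Y #8) — 7 characters in the same relative order in both. dp[12][8] = 7 confirms this is the maximum.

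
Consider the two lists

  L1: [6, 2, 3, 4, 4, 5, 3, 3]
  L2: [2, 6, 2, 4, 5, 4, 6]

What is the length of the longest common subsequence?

Let dp[i][j] be the LCS length of the first i values of L1 and the first j values of L2. dp[i][j] = dp[i-1][j-1]+1 when the i-th and j-th values match, else max(dp[i-1][j], dp[i][j-1]).
    ·  2  6  2  4  5  4  6
 ·  0  0  0  0  0  0  0  0
 6  0  0  1  1  1  1  1  1
 2  0  1  1  2  2  2  2  2
 3  0  1  1  2  2  2  2  2
 4  0  1  1  2  3  3  3  3
 4  0  1  1  2  3  3  4  4
 5  0  1  1  2  3  4  4  4
 3  0  1  1  2  3  4  4  4
 3  0  1  1  2  3  4  4  4
dp[8][7] = 4. One LCS (by backtracking along matches): 6, 2, 4, 4.

4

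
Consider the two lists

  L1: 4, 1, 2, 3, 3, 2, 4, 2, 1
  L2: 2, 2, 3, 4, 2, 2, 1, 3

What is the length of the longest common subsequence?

Match 2 (L1 #3, L2 #2); then 3 (L1 #4, L2 #3); then 2 (L1 #6, L2 #5); then 2 (L1 #8, L2 #6); then 1 (L1 #9, L2 #7) — 5 values in the same relative order in both. Since dp[9][8] = 5, nothing longer is possible.

5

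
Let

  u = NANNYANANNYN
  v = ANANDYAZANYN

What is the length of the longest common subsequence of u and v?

Match N (u #1, v #2); then A (u #2, v #3); then N (u #3, v #4); then Y (u #5, v #6); then A (u #6, v #7); then A (u #8, v #9); then N (u #10, v #10); then Y (u #11, v #11); then N (u #12, v #12) — 9 characters in the same relative order in both. The LCS DP gives dp[12][12] = 9, so this is optimal.

9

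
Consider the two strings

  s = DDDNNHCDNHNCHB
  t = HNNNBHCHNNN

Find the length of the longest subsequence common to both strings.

Taking N (s #4, t #3) → N (s #5, t #4) → H (s #6, t #6) → C (s #7, t #7) → N (s #9, t #10) → N (s #11, t #11) gives a common subsequence of length 6. Since dp[14][11] = 6, nothing longer is possible.

6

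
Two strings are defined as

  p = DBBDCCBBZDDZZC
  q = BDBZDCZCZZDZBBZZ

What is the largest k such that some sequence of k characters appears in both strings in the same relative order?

Pick D at p[1]=q[2]; then B at p[2]=q[3]; then D at p[4]=q[5]; then C at p[5]=q[6]; then C at p[6]=q[8]; then B at p[7]=q[13]; then B at p[8]=q[14]; then Z at p[12]=q[15]; then Z at p[13]=q[16]; all 9 characters appear in both, in order. The LCS DP gives dp[14][16] = 9, so this is optimal.

9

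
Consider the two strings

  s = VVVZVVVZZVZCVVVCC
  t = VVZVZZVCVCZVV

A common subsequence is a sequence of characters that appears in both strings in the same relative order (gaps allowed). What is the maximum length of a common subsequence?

11

One common subsequence of length 11: V (s #2, t #1), V (s #3, t #2), Z (s #4, t #3), V (s #7, t #4), Z (s #8, t #5), Z (s #9, t #6), V (s #10, t #7), C (s #12, t #8), V (s #13, t #9), V (s #14, t #12), V (s #15, t #13). dp[17][13] = 11 confirms this is the maximum.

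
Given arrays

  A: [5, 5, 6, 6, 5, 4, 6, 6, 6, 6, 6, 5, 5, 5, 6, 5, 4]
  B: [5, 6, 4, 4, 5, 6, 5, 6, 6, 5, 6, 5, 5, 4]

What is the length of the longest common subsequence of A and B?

Pick 5 [1,1]; then 5 [2,5]; then 6 [4,6]; then 5 [5,7]; then 6 [7,8]; then 6 [8,9]; then 6 [11,11]; then 5 [14,12]; then 5 [16,13]; then 4 [17,14]; all 10 values appear in both, in order. The LCS DP gives dp[17][14] = 10, so this is optimal.

10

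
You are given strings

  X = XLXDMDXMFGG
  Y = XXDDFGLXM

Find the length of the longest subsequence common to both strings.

Taking X at X[1]=Y[1] → X at X[3]=Y[2] → D at X[4]=Y[3] → D at X[6]=Y[4] → X at X[7]=Y[8] → M at X[8]=Y[9] gives a common subsequence of length 6, and the DP table's final entry dp[11][9] is also 6, so no common subsequence is longer.

6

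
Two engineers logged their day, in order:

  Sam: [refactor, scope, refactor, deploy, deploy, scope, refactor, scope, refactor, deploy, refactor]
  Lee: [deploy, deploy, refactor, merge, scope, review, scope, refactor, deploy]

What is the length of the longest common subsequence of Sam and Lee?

Pick deploy at Sam[4]=Lee[1], then deploy at Sam[5]=Lee[2], then scope at Sam[6]=Lee[5], then scope at Sam[8]=Lee[7], then refactor at Sam[9]=Lee[8], then deploy at Sam[10]=Lee[9]; all 6 tasks appear in both, in order. dp[11][9] = 6 confirms this is the maximum.

6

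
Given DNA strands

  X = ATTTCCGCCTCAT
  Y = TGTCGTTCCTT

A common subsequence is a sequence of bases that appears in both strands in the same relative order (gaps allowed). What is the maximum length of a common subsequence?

8

One common subsequence of length 8: T (X #2, Y #1), T (X #4, Y #3), C (X #6, Y #4), G (X #7, Y #5), C (X #8, Y #8), C (X #9, Y #9), T (X #10, Y #10), T (X #13, Y #11). dp[13][11] = 8 confirms this is the maximum.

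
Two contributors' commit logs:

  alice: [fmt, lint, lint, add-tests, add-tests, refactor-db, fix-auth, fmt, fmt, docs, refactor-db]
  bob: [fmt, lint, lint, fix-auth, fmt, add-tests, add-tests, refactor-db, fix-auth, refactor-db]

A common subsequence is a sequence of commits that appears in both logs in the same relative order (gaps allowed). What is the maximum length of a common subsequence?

Pick fmt [1,1]; then lint [2,2]; then lint [3,3]; then add-tests [4,6]; then add-tests [5,7]; then refactor-db [6,8]; then fix-auth [7,9]; then refactor-db [11,10]; all 8 commits appear in both, in order, and the DP table's final entry dp[11][10] is also 8, so no common subsequence is longer.

8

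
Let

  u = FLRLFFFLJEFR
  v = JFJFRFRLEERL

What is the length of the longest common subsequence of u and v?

6

Let dp[i][j] be the LCS length of the first i characters of u and the first j characters of v. dp[i][j] = dp[i-1][j-1]+1 when the i-th and j-th characters match, else max(dp[i-1][j], dp[i][j-1]).
    ·  J  F  J  F  R  F  R  L  E  E  R  L
 ·  0  0  0  0  0  0  0  0  0  0  0  0  0
 F  0  0  1  1  1  1  1  1  1  1  1  1  1
 L  0  0  1  1  1  1  1  1  2  2  2  2  2
 R  0  0  1  1  1  2  2  2  2  2  2  3  3
 L  0  0  1  1  1  2  2  2  3  3  3  3  4
 F  0  0  1  1  2  2  3  3  3  3  3  3  4
 F  0  0  1  1  2  2  3  3  3  3  3  3  4
 F  0  0  1  1  2  2  3  3  3  3  3  3  4
 L  0  0  1  1  2  2  3  3  4  4  4  4  4
 J  0  1  1  2  2  2  3  3  4  4  4  4  4
 E  0  1  1  2  2  2  3  3  4  5  5  5  5
 F  0  1  2  2  3  3  3  3  4  5  5  5  5
 R  0  1  2  2  3  4  4  4  4  5  5  6  6
dp[12][12] = 6. One LCS (by backtracking along matches): FRFLER.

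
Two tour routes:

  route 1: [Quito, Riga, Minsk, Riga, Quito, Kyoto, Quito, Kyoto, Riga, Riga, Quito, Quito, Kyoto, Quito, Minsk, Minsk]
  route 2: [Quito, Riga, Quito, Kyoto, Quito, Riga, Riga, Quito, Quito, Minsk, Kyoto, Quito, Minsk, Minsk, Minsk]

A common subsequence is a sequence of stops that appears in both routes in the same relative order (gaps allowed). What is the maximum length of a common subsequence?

Pick Quito [1,1], then Riga [4,2], then Quito [5,3], then Kyoto [6,4], then Quito [7,5], then Riga [9,6], then Riga [10,7], then Quito [11,8], then Quito [12,9], then Kyoto [13,11], then Quito [14,12], then Minsk [15,14], then Minsk [16,15]; all 13 stops appear in both, in order. dp[16][15] = 13 confirms this is the maximum.

13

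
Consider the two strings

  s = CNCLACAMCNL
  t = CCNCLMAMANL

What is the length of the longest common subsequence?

Let dp[i][j] be the LCS length of the first i characters of s and the first j characters of t. dp[i][j] = dp[i-1][j-1]+1 when the i-th and j-th characters match, else max(dp[i-1][j], dp[i][j-1]).
    ·  C  C  N  C  L  M  A  M  A  N  L
 ·  0  0  0  0  0  0  0  0  0  0  0  0
 C  0  1  1  1  1  1  1  1  1  1  1  1
 N  0  1  1  2  2  2  2  2  2  2  2  2
 C  0  1  2  2  3  3  3  3  3  3  3  3
 L  0  1  2  2  3  4  4  4  4  4  4  4
 A  0  1  2  2  3  4  4  5  5  5  5  5
 C  0  1  2  2  3  4  4  5  5  5  5  5
 A  0  1  2  2  3  4  4  5  5  6  6  6
 M  0  1  2  2  3  4  5  5  6  6  6  6
 C  0  1  2  2  3  4  5  5  6  6  6  6
 N  0  1  2  3  3  4  5  5  6  6  7  7
 L  0  1  2  3  3  4  5  5  6  6  7  8
dp[11][11] = 8. One LCS (by backtracking along matches): CNCLAANL.

8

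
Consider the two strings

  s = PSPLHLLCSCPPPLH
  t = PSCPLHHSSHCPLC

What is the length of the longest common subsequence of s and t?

Match P [1,1]; then S [2,2]; then P [3,4]; then L [4,5]; then H [5,7]; then S [9,9]; then C [10,11]; then P [13,12]; then L [14,13] — 9 characters in the same relative order in both, and the DP table's final entry dp[15][14] is also 9, so no common subsequence is longer.

9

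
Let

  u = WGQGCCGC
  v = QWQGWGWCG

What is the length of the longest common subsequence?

Let dp[i][j] be the LCS length of the first i characters of u and the first j characters of v. dp[i][j] = dp[i-1][j-1]+1 when the i-th and j-th characters match, else max(dp[i-1][j], dp[i][j-1]).
    ·  Q  W  Q  G  W  G  W  C  G
 ·  0  0  0  0  0  0  0  0  0  0
 W  0  0  1  1  1  1  1  1  1  1
 G  0  0  1  1  2  2  2  2  2  2
 Q  0  1  1  2  2  2  2  2  2  2
 G  0  1  1  2  3  3  3  3  3  3
 C  0  1  1  2  3  3  3  3  4  4
 C  0  1  1  2  3  3  3  3  4  4
 G  0  1  1  2  3  3  4  4  4  5
 C  0  1  1  2  3  3  4  4  5  5
dp[8][9] = 5. One LCS (by backtracking along matches): WGGCG.

5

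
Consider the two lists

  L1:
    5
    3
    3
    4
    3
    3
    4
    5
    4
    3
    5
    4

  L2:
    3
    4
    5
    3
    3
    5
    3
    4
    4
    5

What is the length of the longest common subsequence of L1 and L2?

7

Let dp[i][j] be the LCS length of the first i values of L1 and the first j values of L2. dp[i][j] = dp[i-1][j-1]+1 when the i-th and j-th values match, else max(dp[i-1][j], dp[i][j-1]).
    ·  3  4  5  3  3  5  3  4  4  5
 ·  0  0  0  0  0  0  0  0  0  0  0
 5  0  0  0  1  1  1  1  1  1  1  1
 3  0  1  1  1  2  2  2  2  2  2  2
 3  0  1  1  1  2  3  3  3  3  3  3
 4  0  1  2  2  2  3  3  3  4  4  4
 3  0  1  2  2  3  3  3  4  4  4  4
 3  0  1  2  2  3  4  4  4  4  4  4
 4  0  1  2  2  3  4  4  4  5  5  5
 5  0  1  2  3  3  4  5  5  5  5  6
 4  0  1  2  3  3  4  5  5  6  6  6
 3  0  1  2  3  4  4  5  6  6  6  6
 5  0  1  2  3  4  4  5  6  6  6  7
 4  0  1  2  3  4  4  5  6  7  7  7
dp[12][10] = 7. One LCS (by backtracking along matches): 5, 3, 3, 3, 4, 4, 5.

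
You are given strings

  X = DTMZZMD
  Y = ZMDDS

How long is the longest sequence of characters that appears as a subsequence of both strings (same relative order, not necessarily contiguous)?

3

Let dp[i][j] be the LCS length of the first i characters of X and the first j characters of Y. dp[i][j] = dp[i-1][j-1]+1 when the i-th and j-th characters match, else max(dp[i-1][j], dp[i][j-1]).
    ·  Z  M  D  D  S
 ·  0  0  0  0  0  0
 D  0  0  0  1  1  1
 T  0  0  0  1  1  1
 M  0  0  1  1  1  1
 Z  0  1  1  1  1  1
 Z  0  1  1  1  1  1
 M  0  1  2  2  2  2
 D  0  1  2  3  3  3
dp[7][5] = 3. One LCS (by backtracking along matches): ZMD.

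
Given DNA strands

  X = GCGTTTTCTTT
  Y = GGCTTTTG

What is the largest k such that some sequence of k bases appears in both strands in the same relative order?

Taking G (X #1, Y #2) → C (X #2, Y #3) → T (X #4, Y #4) → T (X #5, Y #5) → T (X #6, Y #6) → T (X #7, Y #7) gives a common subsequence of length 6. The LCS DP gives dp[11][8] = 6, so this is optimal.

6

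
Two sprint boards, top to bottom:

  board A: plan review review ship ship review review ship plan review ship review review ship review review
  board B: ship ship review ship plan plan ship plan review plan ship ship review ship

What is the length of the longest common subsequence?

Taking ship (board A #4, board B #1), ship (board A #5, board B #2), review (board A #6, board B #3), ship (board A #8, board B #7), plan (board A #9, board B #8), review (board A #10, board B #9), ship (board A #11, board B #12), review (board A #13, board B #13), ship (board A #14, board B #14) gives a common subsequence of length 9, and the DP table's final entry dp[16][14] is also 9, so no common subsequence is longer.

9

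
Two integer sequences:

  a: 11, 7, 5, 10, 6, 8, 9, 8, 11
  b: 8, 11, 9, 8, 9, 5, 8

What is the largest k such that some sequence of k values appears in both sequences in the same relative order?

Taking 11 (a #1, b #2); then 8 (a #6, b #4); then 9 (a #7, b #5); then 8 (a #8, b #7) gives a common subsequence of length 4. The LCS DP gives dp[9][7] = 4, so this is optimal.

4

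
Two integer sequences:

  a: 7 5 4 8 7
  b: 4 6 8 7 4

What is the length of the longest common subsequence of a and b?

Let dp[i][j] be the LCS length of the first i values of a and the first j values of b. dp[i][j] = dp[i-1][j-1]+1 when the i-th and j-th values match, else max(dp[i-1][j], dp[i][j-1]).
    ·  4  6  8  7  4
 ·  0  0  0  0  0  0
 7  0  0  0  0  1  1
 5  0  0  0  0  1  1
 4  0  1  1  1  1  2
 8  0  1  1  2  2  2
 7  0  1  1  2  3  3
dp[5][5] = 3. One LCS (by backtracking along matches): 4, 8, 7.

3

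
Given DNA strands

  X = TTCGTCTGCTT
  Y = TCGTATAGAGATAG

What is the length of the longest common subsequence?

7

Match T (X #2, Y #1), then C (X #3, Y #2), then G (X #4, Y #3), then T (X #5, Y #4), then T (X #7, Y #6), then G (X #8, Y #10), then T (X #10, Y #12) — 7 bases in the same relative order in both. Since dp[11][14] = 7, nothing longer is possible.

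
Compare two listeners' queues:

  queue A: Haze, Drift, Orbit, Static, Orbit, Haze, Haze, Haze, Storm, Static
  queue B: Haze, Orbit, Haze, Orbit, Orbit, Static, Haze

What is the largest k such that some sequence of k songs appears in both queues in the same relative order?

Match Haze (queue A #1, queue B #3) → Orbit (queue A #3, queue B #5) → Static (queue A #4, queue B #6) → Haze (queue A #8, queue B #7) — 4 songs in the same relative order in both. The LCS DP gives dp[10][7] = 4, so this is optimal.

4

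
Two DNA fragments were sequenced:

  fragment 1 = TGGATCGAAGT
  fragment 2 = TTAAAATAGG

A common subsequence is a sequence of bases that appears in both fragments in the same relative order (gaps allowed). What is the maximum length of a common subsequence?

5

One common subsequence of length 5: T [1,2], A [4,6], T [5,7], G [7,9], G [10,10]. dp[11][10] = 5 confirms this is the maximum.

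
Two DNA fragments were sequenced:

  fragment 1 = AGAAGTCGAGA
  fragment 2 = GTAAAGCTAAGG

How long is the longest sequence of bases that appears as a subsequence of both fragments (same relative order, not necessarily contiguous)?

7

Pick A [1,3], A [3,4], A [4,5], G [5,6], T [6,8], G [8,11], G [10,12]; all 7 bases appear in both, in order. Since dp[11][12] = 7, nothing longer is possible.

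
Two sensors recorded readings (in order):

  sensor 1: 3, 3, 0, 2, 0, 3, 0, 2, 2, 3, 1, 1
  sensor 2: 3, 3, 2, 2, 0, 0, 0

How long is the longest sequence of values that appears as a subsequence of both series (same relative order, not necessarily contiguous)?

5

Pick 3 (sensor 1 #1, sensor 2 #1) → 3 (sensor 1 #2, sensor 2 #2) → 0 (sensor 1 #3, sensor 2 #5) → 0 (sensor 1 #5, sensor 2 #6) → 0 (sensor 1 #7, sensor 2 #7); all 5 values appear in both, in order. The LCS DP gives dp[12][7] = 5, so this is optimal.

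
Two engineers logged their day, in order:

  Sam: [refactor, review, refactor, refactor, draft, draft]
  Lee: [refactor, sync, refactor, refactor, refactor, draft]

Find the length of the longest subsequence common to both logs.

4

Pick refactor [1,3], then refactor [3,4], then refactor [4,5], then draft [6,6]; all 4 tasks appear in both, in order. The LCS DP gives dp[6][6] = 4, so this is optimal.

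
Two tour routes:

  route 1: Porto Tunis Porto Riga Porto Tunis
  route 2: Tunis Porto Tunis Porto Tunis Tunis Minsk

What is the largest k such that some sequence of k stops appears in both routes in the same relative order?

4

Match Porto at route 1[1]=route 2[2], Tunis at route 1[2]=route 2[3], Porto at route 1[3]=route 2[4], Tunis at route 1[6]=route 2[6] — 4 stops in the same relative order in both. The LCS DP gives dp[6][7] = 4, so this is optimal.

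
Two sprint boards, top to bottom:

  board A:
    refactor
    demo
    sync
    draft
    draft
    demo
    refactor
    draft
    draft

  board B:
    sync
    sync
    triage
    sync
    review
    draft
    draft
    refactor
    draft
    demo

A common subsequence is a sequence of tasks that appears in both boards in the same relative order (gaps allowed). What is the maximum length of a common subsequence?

5

One common subsequence of length 5: sync at board A[3]=board B[4]; then draft at board A[4]=board B[6]; then draft at board A[5]=board B[7]; then refactor at board A[7]=board B[8]; then draft at board A[8]=board B[9]. The LCS DP gives dp[9][10] = 5, so this is optimal.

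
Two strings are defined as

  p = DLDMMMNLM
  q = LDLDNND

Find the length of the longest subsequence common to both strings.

4

Let dp[i][j] be the LCS length of the first i characters of p and the first j characters of q. dp[i][j] = dp[i-1][j-1]+1 when the i-th and j-th characters match, else max(dp[i-1][j], dp[i][j-1]).
    ·  L  D  L  D  N  N  D
 ·  0  0  0  0  0  0  0  0
 D  0  0  1  1  1  1  1  1
 L  0  1  1  2  2  2  2  2
 D  0  1  2  2  3  3  3  3
 M  0  1  2  2  3  3  3  3
 M  0  1  2  2  3  3  3  3
 M  0  1  2  2  3  3  3  3
 N  0  1  2  2  3  4  4  4
 L  0  1  2  3  3  4  4  4
 M  0  1  2  3  3  4  4  4
dp[9][7] = 4. One LCS (by backtracking along matches): DLDN.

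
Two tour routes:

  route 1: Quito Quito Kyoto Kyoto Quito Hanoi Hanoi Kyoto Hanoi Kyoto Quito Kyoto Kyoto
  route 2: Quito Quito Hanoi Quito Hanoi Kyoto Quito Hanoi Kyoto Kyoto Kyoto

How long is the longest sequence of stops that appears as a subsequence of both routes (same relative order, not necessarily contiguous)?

Taking Quito (route 1 #1, route 2 #1), then Quito (route 1 #2, route 2 #2), then Quito (route 1 #5, route 2 #4), then Hanoi (route 1 #7, route 2 #5), then Kyoto (route 1 #8, route 2 #6), then Hanoi (route 1 #9, route 2 #8), then Kyoto (route 1 #10, route 2 #9), then Kyoto (route 1 #12, route 2 #10), then Kyoto (route 1 #13, route 2 #11) gives a common subsequence of length 9, and the DP table's final entry dp[13][11] is also 9, so no common subsequence is longer.

9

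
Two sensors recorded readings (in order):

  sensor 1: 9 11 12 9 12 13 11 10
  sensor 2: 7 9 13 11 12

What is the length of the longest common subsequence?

Match 9 [1,2] → 11 [2,4] → 12 [5,5] — 3 values in the same relative order in both. The LCS DP gives dp[8][5] = 3, so this is optimal.

3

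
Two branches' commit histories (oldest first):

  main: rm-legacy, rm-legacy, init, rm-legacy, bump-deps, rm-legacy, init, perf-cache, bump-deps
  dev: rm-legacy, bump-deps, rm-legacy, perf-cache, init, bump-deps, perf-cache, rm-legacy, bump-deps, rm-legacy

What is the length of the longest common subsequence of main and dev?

Pick rm-legacy (main #1, dev #1), then rm-legacy (main #2, dev #3), then init (main #3, dev #5), then rm-legacy (main #4, dev #8), then bump-deps (main #5, dev #9), then rm-legacy (main #6, dev #10); all 6 commits appear in both, in order. Since dp[9][10] = 6, nothing longer is possible.

6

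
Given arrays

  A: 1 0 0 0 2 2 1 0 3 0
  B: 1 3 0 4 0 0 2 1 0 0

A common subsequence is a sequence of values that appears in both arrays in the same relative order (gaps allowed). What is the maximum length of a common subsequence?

One common subsequence of length 8: 1 (A #1, B #1), 0 (A #2, B #3), 0 (A #3, B #5), 0 (A #4, B #6), 2 (A #6, B #7), 1 (A #7, B #8), 0 (A #8, B #9), 0 (A #10, B #10). dp[10][10] = 8 confirms this is the maximum.

8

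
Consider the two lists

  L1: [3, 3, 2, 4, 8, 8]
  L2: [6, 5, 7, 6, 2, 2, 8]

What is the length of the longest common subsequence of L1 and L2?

2

One common subsequence of length 2: 2 [3,6], 8 [6,7], and the DP table's final entry dp[6][7] is also 2, so no common subsequence is longer.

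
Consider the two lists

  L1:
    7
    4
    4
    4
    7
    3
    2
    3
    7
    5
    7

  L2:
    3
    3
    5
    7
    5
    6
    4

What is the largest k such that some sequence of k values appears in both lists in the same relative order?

Let dp[i][j] be the LCS length of the first i values of L1 and the first j values of L2. dp[i][j] = dp[i-1][j-1]+1 when the i-th and j-th values match, else max(dp[i-1][j], dp[i][j-1]).
    ·  3  3  5  7  5  6  4
 ·  0  0  0  0  0  0  0  0
 7  0  0  0  0  1  1  1  1
 4  0  0  0  0  1  1  1  2
 4  0  0  0  0  1  1  1  2
 4  0  0  0  0  1  1  1  2
 7  0  0  0  0  1  1  1  2
 3  0  1  1  1  1  1  1  2
 2  0  1  1  1  1  1  1  2
 3  0  1  2  2  2  2  2  2
 7  0  1  2  2  3  3  3  3
 5  0  1  2  3  3  4  4  4
 7  0  1  2  3  4  4  4  4
dp[11][7] = 4. One LCS (by backtracking along matches): 3, 3, 7, 5.

4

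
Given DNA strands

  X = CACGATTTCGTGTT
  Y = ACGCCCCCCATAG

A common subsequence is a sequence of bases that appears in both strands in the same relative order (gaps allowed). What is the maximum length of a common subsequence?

6

Pick A [2,1]; then C [3,2]; then G [4,3]; then A [5,10]; then T [6,11]; then G [12,13]; all 6 bases appear in both, in order. Since dp[14][13] = 6, nothing longer is possible.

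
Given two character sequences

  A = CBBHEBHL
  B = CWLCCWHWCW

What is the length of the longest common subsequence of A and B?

2

Taking C (A #1, B #5), H (A #4, B #7) gives a common subsequence of length 2. Since dp[8][10] = 2, nothing longer is possible.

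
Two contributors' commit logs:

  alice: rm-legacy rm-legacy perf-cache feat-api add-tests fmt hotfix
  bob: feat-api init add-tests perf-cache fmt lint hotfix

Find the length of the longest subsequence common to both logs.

Match feat-api at alice[4]=bob[1], add-tests at alice[5]=bob[3], fmt at alice[6]=bob[5], hotfix at alice[7]=bob[7] — 4 commits in the same relative order in both, and the DP table's final entry dp[7][7] is also 4, so no common subsequence is longer.

4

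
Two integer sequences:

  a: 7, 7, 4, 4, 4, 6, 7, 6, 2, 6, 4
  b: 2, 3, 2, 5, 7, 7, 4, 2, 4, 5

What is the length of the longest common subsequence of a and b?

5

Let dp[i][j] be the LCS length of the first i values of a and the first j values of b. dp[i][j] = dp[i-1][j-1]+1 when the i-th and j-th values match, else max(dp[i-1][j], dp[i][j-1]).
    ·  2  3  2  5  7  7  4  2  4  5
 ·  0  0  0  0  0  0  0  0  0  0  0
 7  0  0  0  0  0  1  1  1  1  1  1
 7  0  0  0  0  0  1  2  2  2  2  2
 4  0  0  0  0  0  1  2  3  3  3  3
 4  0  0  0  0  0  1  2  3  3  4  4
 4  0  0  0  0  0  1  2  3  3  4  4
 6  0  0  0  0  0  1  2  3  3  4  4
 7  0  0  0  0  0  1  2  3  3  4  4
 6  0  0  0  0  0  1  2  3  3  4  4
 2  0  1  1  1  1  1  2  3  4  4  4
 6  0  1  1  1  1  1  2  3  4  4  4
 4  0  1  1  1  1  1  2  3  4  5  5
dp[11][10] = 5. One LCS (by backtracking along matches): 7, 7, 4, 2, 4.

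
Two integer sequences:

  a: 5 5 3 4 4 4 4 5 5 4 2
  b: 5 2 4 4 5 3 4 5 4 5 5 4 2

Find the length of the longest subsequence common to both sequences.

Let dp[i][j] be the LCS length of the first i values of a and the first j values of b. dp[i][j] = dp[i-1][j-1]+1 when the i-th and j-th values match, else max(dp[i-1][j], dp[i][j-1]).
    ·  5  2  4  4  5  3  4  5  4  5  5  4  2
 ·  0  0  0  0  0  0  0  0  0  0  0  0  0  0
 5  0  1  1  1  1  1  1  1  1  1  1  1  1  1
 5  0  1  1  1  1  2  2  2  2  2  2  2  2  2
 3  0  1  1  1  1  2  3  3  3  3  3  3  3  3
 4  0  1  1  2  2  2  3  4  4  4  4  4  4  4
 4  0  1  1  2  3  3  3  4  4  5  5  5  5  5
 4  0  1  1  2  3  3  3  4  4  5  5  5  6  6
 4  0  1  1  2  3  3  3  4  4  5  5  5  6  6
 5  0  1  1  2  3  4  4  4  5  5  6  6  6  6
 5  0  1  1  2  3  4  4  4  5  5  6  7  7  7
 4  0  1  1  2  3  4  4  5  5  6  6  7  8  8
 2  0  1  2  2  3  4  4  5  5  6  6  7  8  9
dp[11][13] = 9. One LCS (by backtracking along matches): 5, 5, 3, 4, 4, 5, 5, 4, 2.

9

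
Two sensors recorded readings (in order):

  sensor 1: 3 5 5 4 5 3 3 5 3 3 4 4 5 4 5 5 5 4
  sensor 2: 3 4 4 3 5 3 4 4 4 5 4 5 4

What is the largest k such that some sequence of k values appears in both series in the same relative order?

11

One common subsequence of length 11: 3 at sensor 1[1]=sensor 2[1], then 4 at sensor 1[4]=sensor 2[3], then 3 at sensor 1[7]=sensor 2[4], then 5 at sensor 1[8]=sensor 2[5], then 3 at sensor 1[9]=sensor 2[6], then 4 at sensor 1[11]=sensor 2[8], then 4 at sensor 1[12]=sensor 2[9], then 5 at sensor 1[13]=sensor 2[10], then 4 at sensor 1[14]=sensor 2[11], then 5 at sensor 1[17]=sensor 2[12], then 4 at sensor 1[18]=sensor 2[13], and the DP table's final entry dp[18][13] is also 11, so no common subsequence is longer.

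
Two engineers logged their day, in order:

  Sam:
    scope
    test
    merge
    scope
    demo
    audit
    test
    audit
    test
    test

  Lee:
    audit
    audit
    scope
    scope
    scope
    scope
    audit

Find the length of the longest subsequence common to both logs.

Match scope (Sam #1, Lee #5) → scope (Sam #4, Lee #6) → audit (Sam #8, Lee #7) — 3 tasks in the same relative order in both. Since dp[10][7] = 3, nothing longer is possible.

3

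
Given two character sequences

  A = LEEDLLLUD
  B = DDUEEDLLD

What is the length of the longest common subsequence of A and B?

6

Let dp[i][j] be the LCS length of the first i characters of A and the first j characters of B. dp[i][j] = dp[i-1][j-1]+1 when the i-th and j-th characters match, else max(dp[i-1][j], dp[i][j-1]).
    ·  D  D  U  E  E  D  L  L  D
 ·  0  0  0  0  0  0  0  0  0  0
 L  0  0  0  0  0  0  0  1  1  1
 E  0  0  0  0  1  1  1  1  1  1
 E  0  0  0  0  1  2  2  2  2  2
 D  0  1  1  1  1  2  3  3  3  3
 L  0  1  1  1  1  2  3  4  4  4
 L  0  1  1  1  1  2  3  4  5  5
 L  0  1  1  1  1  2  3  4  5  5
 U  0  1  1  2  2  2  3  4  5  5
 D  0  1  2  2  2  2  3  4  5  6
dp[9][9] = 6. One LCS (by backtracking along matches): EEDLLD.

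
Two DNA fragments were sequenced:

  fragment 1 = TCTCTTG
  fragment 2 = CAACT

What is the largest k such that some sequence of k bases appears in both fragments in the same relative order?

One common subsequence of length 3: C [2,1], C [4,4], T [6,5], and the DP table's final entry dp[7][5] is also 3, so no common subsequence is longer.

3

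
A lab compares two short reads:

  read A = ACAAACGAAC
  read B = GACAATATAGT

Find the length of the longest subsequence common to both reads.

6

Let dp[i][j] be the LCS length of the first i bases of read A and the first j bases of read B. dp[i][j] = dp[i-1][j-1]+1 when the i-th and j-th bases match, else max(dp[i-1][j], dp[i][j-1]).
    ·  G  A  C  A  A  T  A  T  A  G  T
 ·  0  0  0  0  0  0  0  0  0  0  0  0
 A  0  0  1  1  1  1  1  1  1  1  1  1
 C  0  0  1  2  2  2  2  2  2  2  2  2
 A  0  0  1  2  3  3  3  3  3  3  3  3
 A  0  0  1  2  3  4  4  4  4  4  4  4
 A  0  0  1  2  3  4  4  5  5  5  5  5
 C  0  0  1  2  3  4  4  5  5  5  5  5
 G  0  1  1  2  3  4  4  5  5  5  6  6
 A  0  1  2  2  3  4  4  5  5  6  6  6
 A  0  1  2  2  3  4  4  5  5  6  6  6
 C  0  1  2  3  3  4  4  5  5  6  6  6
dp[10][11] = 6. One LCS (by backtracking along matches): ACAAAG.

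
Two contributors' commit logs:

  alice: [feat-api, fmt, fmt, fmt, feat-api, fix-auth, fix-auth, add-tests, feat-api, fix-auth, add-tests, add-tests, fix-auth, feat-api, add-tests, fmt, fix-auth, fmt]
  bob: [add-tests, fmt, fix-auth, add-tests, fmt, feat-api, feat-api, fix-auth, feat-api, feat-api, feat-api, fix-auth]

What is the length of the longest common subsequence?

7

Match fmt at alice[2]=bob[2], then fmt at alice[3]=bob[5], then feat-api at alice[5]=bob[7], then fix-auth at alice[6]=bob[8], then feat-api at alice[9]=bob[10], then feat-api at alice[14]=bob[11], then fix-auth at alice[17]=bob[12] — 7 commits in the same relative order in both. The LCS DP gives dp[18][12] = 7, so this is optimal.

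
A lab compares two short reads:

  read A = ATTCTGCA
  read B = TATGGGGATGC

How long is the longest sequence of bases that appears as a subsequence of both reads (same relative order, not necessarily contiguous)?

5

Let dp[i][j] be the LCS length of the first i bases of read A and the first j bases of read B. dp[i][j] = dp[i-1][j-1]+1 when the i-th and j-th bases match, else max(dp[i-1][j], dp[i][j-1]).
    ·  T  A  T  G  G  G  G  A  T  G  C
 ·  0  0  0  0  0  0  0  0  0  0  0  0
 A  0  0  1  1  1  1  1  1  1  1  1  1
 T  0  1  1  2  2  2  2  2  2  2  2  2
 T  0  1  1  2  2  2  2  2  2  3  3  3
 C  0  1  1  2  2  2  2  2  2  3  3  4
 T  0  1  1  2  2  2  2  2  2  3  3  4
 G  0  1  1  2  3  3  3  3  3  3  4  4
 C  0  1  1  2  3  3  3  3  3  3  4  5
 A  0  1  2  2  3  3  3  3  4  4  4  5
dp[8][11] = 5. One LCS (by backtracking along matches): ATTGC.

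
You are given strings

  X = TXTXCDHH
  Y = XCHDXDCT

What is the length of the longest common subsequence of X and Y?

Pick X (X #2, Y #1), then X (X #4, Y #5), then C (X #5, Y #7); all 3 characters appear in both, in order. Since dp[8][8] = 3, nothing longer is possible.

3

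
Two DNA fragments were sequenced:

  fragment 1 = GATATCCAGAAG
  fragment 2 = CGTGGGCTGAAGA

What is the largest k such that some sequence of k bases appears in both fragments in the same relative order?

Taking G [1,2], T [3,3], T [5,8], G [9,9], A [10,10], A [11,11], G [12,12] gives a common subsequence of length 7. Since dp[12][13] = 7, nothing longer is possible.

7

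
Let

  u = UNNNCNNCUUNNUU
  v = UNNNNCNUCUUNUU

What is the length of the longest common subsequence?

Taking U [1,1], N [2,3], N [3,4], N [4,5], C [5,6], N [6,7], C [8,9], U [9,10], U [10,11], N [12,12], U [13,13], U [14,14] gives a common subsequence of length 12, and the DP table's final entry dp[14][14] is also 12, so no common subsequence is longer.

12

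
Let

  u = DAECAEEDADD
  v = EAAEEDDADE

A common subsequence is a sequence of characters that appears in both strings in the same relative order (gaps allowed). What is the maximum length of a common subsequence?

Pick A [2,2] → A [5,3] → E [6,4] → E [7,5] → D [8,7] → A [9,8] → D [10,9]; all 7 characters appear in both, in order. dp[11][10] = 7 confirms this is the maximum.

7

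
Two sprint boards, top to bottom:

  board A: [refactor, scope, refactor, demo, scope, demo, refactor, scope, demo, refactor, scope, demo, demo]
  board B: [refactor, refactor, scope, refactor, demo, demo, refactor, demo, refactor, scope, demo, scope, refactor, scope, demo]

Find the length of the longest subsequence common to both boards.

Taking refactor [1,2], then scope [2,3], then refactor [3,4], then demo [4,6], then demo [6,8], then refactor [7,9], then scope [8,10], then demo [9,11], then refactor [10,13], then scope [11,14], then demo [13,15] gives a common subsequence of length 11. The LCS DP gives dp[13][15] = 11, so this is optimal.

11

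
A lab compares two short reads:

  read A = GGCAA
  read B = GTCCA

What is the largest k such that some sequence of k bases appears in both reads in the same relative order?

One common subsequence of length 3: G at read A[1]=read B[1] → C at read A[3]=read B[4] → A at read A[5]=read B[5]. dp[5][5] = 3 confirms this is the maximum.

3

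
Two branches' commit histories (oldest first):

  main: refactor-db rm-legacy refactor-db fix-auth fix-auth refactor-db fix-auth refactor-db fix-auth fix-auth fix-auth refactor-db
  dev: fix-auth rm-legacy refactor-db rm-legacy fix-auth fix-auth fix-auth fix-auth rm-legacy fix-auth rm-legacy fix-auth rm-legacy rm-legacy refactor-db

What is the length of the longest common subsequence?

9

Match refactor-db [1,3], then rm-legacy [2,4], then fix-auth [4,5], then fix-auth [5,6], then fix-auth [7,7], then fix-auth [9,8], then fix-auth [10,10], then fix-auth [11,12], then refactor-db [12,15] — 9 commits in the same relative order in both. dp[12][15] = 9 confirms this is the maximum.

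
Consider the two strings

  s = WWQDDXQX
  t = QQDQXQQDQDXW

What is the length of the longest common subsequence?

5

Match Q (s #3, t #2), then D (s #4, t #3), then D (s #5, t #8), then Q (s #7, t #9), then X (s #8, t #11) — 5 characters in the same relative order in both. dp[8][12] = 5 confirms this is the maximum.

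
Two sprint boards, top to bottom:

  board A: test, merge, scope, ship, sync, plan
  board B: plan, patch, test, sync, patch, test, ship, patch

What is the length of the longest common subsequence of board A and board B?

2

Taking test [1,6], ship [4,7] gives a common subsequence of length 2. The LCS DP gives dp[6][8] = 2, so this is optimal.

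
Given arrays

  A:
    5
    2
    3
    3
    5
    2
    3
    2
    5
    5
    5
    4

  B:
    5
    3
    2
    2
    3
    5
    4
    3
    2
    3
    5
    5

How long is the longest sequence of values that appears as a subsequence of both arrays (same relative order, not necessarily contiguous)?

Pick 5 [1,1] → 2 [2,4] → 3 [3,5] → 3 [4,8] → 2 [6,9] → 3 [7,10] → 5 [10,11] → 5 [11,12]; all 8 values appear in both, in order. The LCS DP gives dp[12][12] = 8, so this is optimal.

8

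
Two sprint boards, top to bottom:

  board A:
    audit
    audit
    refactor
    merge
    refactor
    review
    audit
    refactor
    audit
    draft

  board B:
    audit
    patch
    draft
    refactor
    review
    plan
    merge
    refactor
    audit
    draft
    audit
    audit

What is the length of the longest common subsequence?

6

Pick audit at board A[1]=board B[1] → refactor at board A[3]=board B[4] → merge at board A[4]=board B[7] → refactor at board A[5]=board B[8] → audit at board A[7]=board B[11] → audit at board A[9]=board B[12]; all 6 tasks appear in both, in order. The LCS DP gives dp[10][12] = 6, so this is optimal.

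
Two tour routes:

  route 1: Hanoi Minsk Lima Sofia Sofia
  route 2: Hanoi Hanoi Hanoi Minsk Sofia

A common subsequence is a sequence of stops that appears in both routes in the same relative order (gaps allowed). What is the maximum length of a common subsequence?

3

Match Hanoi [1,3] → Minsk [2,4] → Sofia [5,5] — 3 stops in the same relative order in both, and the DP table's final entry dp[5][5] is also 3, so no common subsequence is longer.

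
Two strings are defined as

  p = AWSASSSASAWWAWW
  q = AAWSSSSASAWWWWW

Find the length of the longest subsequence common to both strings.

13

Pick A [1,2]; then W [2,3]; then S [3,4]; then S [5,5]; then S [6,6]; then S [7,7]; then A [8,8]; then S [9,9]; then A [10,10]; then W [11,12]; then W [12,13]; then W [14,14]; then W [15,15]; all 13 characters appear in both, in order. The LCS DP gives dp[15][15] = 13, so this is optimal.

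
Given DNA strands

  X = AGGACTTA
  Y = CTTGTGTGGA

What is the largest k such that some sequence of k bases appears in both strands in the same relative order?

4

Let dp[i][j] be the LCS length of the first i bases of X and the first j bases of Y. dp[i][j] = dp[i-1][j-1]+1 when the i-th and j-th bases match, else max(dp[i-1][j], dp[i][j-1]).
    ·  C  T  T  G  T  G  T  G  G  A
 ·  0  0  0  0  0  0  0  0  0  0  0
 A  0  0  0  0  0  0  0  0  0  0  1
 G  0  0  0  0  1  1  1  1  1  1  1
 G  0  0  0  0  1  1  2  2  2  2  2
 A  0  0  0  0  1  1  2  2  2  2  3
 C  0  1  1  1  1  1  2  2  2  2  3
 T  0  1  2  2  2  2  2  3  3  3  3
 T  0  1  2  3  3  3  3  3  3  3  3
 A  0  1  2  3  3  3  3  3  3  3  4
dp[8][10] = 4. One LCS (by backtracking along matches): GGTA.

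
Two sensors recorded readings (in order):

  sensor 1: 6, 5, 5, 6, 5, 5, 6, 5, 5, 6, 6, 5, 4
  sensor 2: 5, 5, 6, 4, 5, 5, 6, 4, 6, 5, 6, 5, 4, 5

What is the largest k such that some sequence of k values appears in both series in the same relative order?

10

One common subsequence of length 10: 5 at sensor 1[2]=sensor 2[1] → 5 at sensor 1[3]=sensor 2[2] → 6 at sensor 1[4]=sensor 2[3] → 5 at sensor 1[5]=sensor 2[5] → 5 at sensor 1[6]=sensor 2[6] → 6 at sensor 1[7]=sensor 2[9] → 5 at sensor 1[9]=sensor 2[10] → 6 at sensor 1[11]=sensor 2[11] → 5 at sensor 1[12]=sensor 2[12] → 4 at sensor 1[13]=sensor 2[13]. Since dp[13][14] = 10, nothing longer is possible.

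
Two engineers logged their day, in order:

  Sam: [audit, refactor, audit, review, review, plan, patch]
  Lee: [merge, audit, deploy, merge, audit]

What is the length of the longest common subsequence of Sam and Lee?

One common subsequence of length 2: audit at Sam[1]=Lee[2]; then audit at Sam[3]=Lee[5]. dp[7][5] = 2 confirms this is the maximum.

2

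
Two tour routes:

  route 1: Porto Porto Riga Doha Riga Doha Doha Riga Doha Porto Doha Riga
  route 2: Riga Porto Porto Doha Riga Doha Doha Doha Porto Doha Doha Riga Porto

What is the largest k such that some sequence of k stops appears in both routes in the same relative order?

Match Porto (route 1 #1, route 2 #2) → Porto (route 1 #2, route 2 #3) → Doha (route 1 #4, route 2 #4) → Riga (route 1 #5, route 2 #5) → Doha (route 1 #6, route 2 #6) → Doha (route 1 #7, route 2 #7) → Doha (route 1 #9, route 2 #8) → Porto (route 1 #10, route 2 #9) → Doha (route 1 #11, route 2 #11) → Riga (route 1 #12, route 2 #12) — 10 stops in the same relative order in both. Since dp[12][13] = 10, nothing longer is possible.

10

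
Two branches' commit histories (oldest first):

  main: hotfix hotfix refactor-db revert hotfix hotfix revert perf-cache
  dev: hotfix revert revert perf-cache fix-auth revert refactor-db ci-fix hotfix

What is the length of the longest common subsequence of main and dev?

4

Pick hotfix at main[2]=dev[1]; then revert at main[4]=dev[2]; then revert at main[7]=dev[3]; then perf-cache at main[8]=dev[4]; all 4 commits appear in both, in order. dp[8][9] = 4 confirms this is the maximum.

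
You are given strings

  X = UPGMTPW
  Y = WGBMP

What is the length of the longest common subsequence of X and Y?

3

Taking G (X #3, Y #2), then M (X #4, Y #4), then P (X #6, Y #5) gives a common subsequence of length 3. Since dp[7][5] = 3, nothing longer is possible.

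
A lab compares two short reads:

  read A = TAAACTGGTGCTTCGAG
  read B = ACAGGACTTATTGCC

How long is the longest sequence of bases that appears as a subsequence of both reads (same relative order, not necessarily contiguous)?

Pick A (read A #2, read B #1) → A (read A #3, read B #3) → A (read A #4, read B #6) → C (read A #5, read B #7) → T (read A #6, read B #11) → T (read A #9, read B #12) → G (read A #10, read B #13) → C (read A #11, read B #14) → C (read A #14, read B #15); all 9 bases appear in both, in order. dp[17][15] = 9 confirms this is the maximum.

9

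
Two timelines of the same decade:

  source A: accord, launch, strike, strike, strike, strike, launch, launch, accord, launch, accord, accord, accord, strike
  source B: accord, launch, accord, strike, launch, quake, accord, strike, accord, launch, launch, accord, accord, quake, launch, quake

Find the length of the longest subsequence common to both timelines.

Pick accord [1,1] → launch [2,2] → strike [3,4] → strike [4,8] → launch [7,10] → launch [8,11] → accord [9,13] → launch [10,15]; all 8 events appear in both, in order. The LCS DP gives dp[14][16] = 8, so this is optimal.

8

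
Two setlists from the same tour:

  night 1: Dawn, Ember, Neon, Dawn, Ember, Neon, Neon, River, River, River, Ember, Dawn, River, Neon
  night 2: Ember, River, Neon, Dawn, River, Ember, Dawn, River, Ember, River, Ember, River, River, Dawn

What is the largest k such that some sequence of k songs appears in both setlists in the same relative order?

8

One common subsequence of length 8: Dawn (night 1 #1, night 2 #4), Ember (night 1 #2, night 2 #6), Dawn (night 1 #4, night 2 #7), Ember (night 1 #5, night 2 #9), River (night 1 #8, night 2 #10), River (night 1 #9, night 2 #12), River (night 1 #10, night 2 #13), Dawn (night 1 #12, night 2 #14). Since dp[14][14] = 8, nothing longer is possible.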